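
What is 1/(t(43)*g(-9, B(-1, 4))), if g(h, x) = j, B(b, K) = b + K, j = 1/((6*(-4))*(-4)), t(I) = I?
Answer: 96/43 ≈ 2.2326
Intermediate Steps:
j = 1/96 (j = 1/(-24*(-4)) = 1/96 ≈ 0.010417)
B(b, K) = K + b
g(h, x) = 1/96
1/(t(43)*g(-9, B(-1, 4))) = 1/(43*(1/96)) = (1/43)*96 = 96/43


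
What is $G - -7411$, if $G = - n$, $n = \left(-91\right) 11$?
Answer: $8412$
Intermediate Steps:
$n = -1001$
$G = 1001$ ($G = \left(-1\right) \left(-1001\right) = 1001$)
$G - -7411 = 1001 - -7411 = 1001 + 7411 = 8412$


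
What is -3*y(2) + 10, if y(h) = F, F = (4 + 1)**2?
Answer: -65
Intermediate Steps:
F = 25 (F = 5**2 = 25)
y(h) = 25
-3*y(2) + 10 = -3*25 + 10 = -75 + 10 = -65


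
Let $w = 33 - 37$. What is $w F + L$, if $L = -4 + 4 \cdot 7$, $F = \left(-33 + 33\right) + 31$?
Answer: $-100$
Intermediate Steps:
$F = 31$ ($F = 0 + 31 = 31$)
$w = -4$
$L = 24$ ($L = -4 + 28 = 24$)
$w F + L = \left(-4\right) 31 + 24 = -124 + 24 = -100$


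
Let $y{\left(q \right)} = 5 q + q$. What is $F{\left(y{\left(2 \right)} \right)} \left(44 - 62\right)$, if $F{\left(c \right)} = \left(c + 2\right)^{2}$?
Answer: $-3528$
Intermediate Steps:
$y{\left(q \right)} = 6 q$
$F{\left(c \right)} = \left(2 + c\right)^{2}$
$F{\left(y{\left(2 \right)} \right)} \left(44 - 62\right) = \left(2 + 6 \cdot 2\right)^{2} \left(44 - 62\right) = \left(2 + 12\right)^{2} \left(-18\right) = 14^{2} \left(-18\right) = 196 \left(-18\right) = -3528$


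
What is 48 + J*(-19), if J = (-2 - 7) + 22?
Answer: -199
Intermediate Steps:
J = 13 (J = -9 + 22 = 13)
48 + J*(-19) = 48 + 13*(-19) = 48 - 247 = -199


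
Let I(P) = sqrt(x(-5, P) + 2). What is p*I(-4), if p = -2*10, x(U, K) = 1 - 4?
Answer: -20*I ≈ -20.0*I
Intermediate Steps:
x(U, K) = -3
I(P) = I (I(P) = sqrt(-3 + 2) = sqrt(-1) = I)
p = -20
p*I(-4) = -20*I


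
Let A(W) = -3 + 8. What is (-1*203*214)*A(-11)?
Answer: -217210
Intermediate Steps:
A(W) = 5
(-1*203*214)*A(-11) = (-1*203*214)*5 = -203*214*5 = -43442*5 = -217210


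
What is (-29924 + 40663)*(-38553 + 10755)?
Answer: -298522722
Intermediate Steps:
(-29924 + 40663)*(-38553 + 10755) = 10739*(-27798) = -298522722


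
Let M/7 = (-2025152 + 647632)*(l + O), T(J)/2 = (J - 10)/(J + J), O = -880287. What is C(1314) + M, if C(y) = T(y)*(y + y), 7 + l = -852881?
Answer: 16712382584608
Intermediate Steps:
T(J) = (-10 + J)/J (T(J) = 2*((J - 10)/(J + J)) = 2*((-10 + J)/((2*J))) = 2*((-10 + J)*(1/(2*J))) = 2*((-10 + J)/(2*J)) = (-10 + J)/J)
l = -852888 (l = -7 - 852881 = -852888)
C(y) = -20 + 2*y (C(y) = ((-10 + y)/y)*(y + y) = ((-10 + y)/y)*(2*y) = -20 + 2*y)
M = 16712382582000 (M = 7*((-2025152 + 647632)*(-852888 - 880287)) = 7*(-1377520*(-1733175)) = 7*2387483226000 = 16712382582000)
C(1314) + M = (-20 + 2*1314) + 16712382582000 = (-20 + 2628) + 16712382582000 = 2608 + 16712382582000 = 16712382584608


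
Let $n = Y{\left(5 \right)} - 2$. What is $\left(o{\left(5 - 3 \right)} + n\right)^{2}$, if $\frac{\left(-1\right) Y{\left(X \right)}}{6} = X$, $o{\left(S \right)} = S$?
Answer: $900$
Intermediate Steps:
$Y{\left(X \right)} = - 6 X$
$n = -32$ ($n = \left(-6\right) 5 - 2 = -30 - 2 = -32$)
$\left(o{\left(5 - 3 \right)} + n\right)^{2} = \left(\left(5 - 3\right) - 32\right)^{2} = \left(2 - 32\right)^{2} = \left(-30\right)^{2} = 900$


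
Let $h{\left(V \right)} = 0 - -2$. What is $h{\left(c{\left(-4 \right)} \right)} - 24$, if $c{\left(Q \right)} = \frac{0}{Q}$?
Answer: $-22$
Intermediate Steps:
$c{\left(Q \right)} = 0$
$h{\left(V \right)} = 2$ ($h{\left(V \right)} = 0 + 2 = 2$)
$h{\left(c{\left(-4 \right)} \right)} - 24 = 2 - 24 = -22$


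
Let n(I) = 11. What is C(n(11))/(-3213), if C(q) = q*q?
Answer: -121/3213 ≈ -0.037660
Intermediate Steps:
C(q) = q²
C(n(11))/(-3213) = 11²/(-3213) = 121*(-1/3213) = -121/3213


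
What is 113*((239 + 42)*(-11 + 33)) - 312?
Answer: 698254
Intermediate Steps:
113*((239 + 42)*(-11 + 33)) - 312 = 113*(281*22) - 312 = 113*6182 - 312 = 698566 - 312 = 698254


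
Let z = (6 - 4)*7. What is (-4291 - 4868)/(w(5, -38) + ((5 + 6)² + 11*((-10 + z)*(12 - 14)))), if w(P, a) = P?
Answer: -9159/38 ≈ -241.03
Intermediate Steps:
z = 14 (z = 2*7 = 14)
(-4291 - 4868)/(w(5, -38) + ((5 + 6)² + 11*((-10 + z)*(12 - 14)))) = (-4291 - 4868)/(5 + ((5 + 6)² + 11*((-10 + 14)*(12 - 14)))) = -9159/(5 + (11² + 11*(4*(-2)))) = -9159/(5 + (121 + 11*(-8))) = -9159/(5 + (121 - 88)) = -9159/(5 + 33) = -9159/38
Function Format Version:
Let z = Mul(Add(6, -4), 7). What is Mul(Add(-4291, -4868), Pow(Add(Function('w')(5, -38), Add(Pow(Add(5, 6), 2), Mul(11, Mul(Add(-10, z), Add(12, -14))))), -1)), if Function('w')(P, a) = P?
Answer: Rational(-9159, 38) ≈ -241.03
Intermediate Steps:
z = 14 (z = Mul(2, 7) = 14)
Mul(Add(-4291, -4868), Pow(Add(Function('w')(5, -38), Add(Pow(Add(5, 6), 2), Mul(11, Mul(Add(-10, z), Add(12, -14))))), -1)) = Mul(Add(-4291, -4868), Pow(Add(5, Add(Pow(Add(5, 6), 2), Mul(11, Mul(Add(-10, 14), Add(12, -14))))), -1)) = Mul(-9159, Pow(Add(5, Add(Pow(11, 2), Mul(11, Mul(4, -2)))), -1)) = Mul(-9159, Pow(Add(5, Add(121, Mul(11, -8))), -1)) = Mul(-9159, Pow(Add(5, Add(121, -88)), -1)) = Mul(-9159, Pow(Add(5, 33), -1)) = Mul(-9159, Pow(38, -1)) = Mul(-9159, Rational(1, 38)) = Rational(-9159, 38)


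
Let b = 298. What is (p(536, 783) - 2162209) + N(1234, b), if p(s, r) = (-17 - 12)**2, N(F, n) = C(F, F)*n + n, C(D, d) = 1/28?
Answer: -30254831/14 ≈ -2.1611e+6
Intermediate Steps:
C(D, d) = 1/28
N(F, n) = 29*n/28 (N(F, n) = n/28 + n = 29*n/28)
p(s, r) = 841 (p(s, r) = (-29)**2 = 841)
(p(536, 783) - 2162209) + N(1234, b) = (841 - 2162209) + (29/28)*298 = -2161368 + 4321/14 = -30254831/14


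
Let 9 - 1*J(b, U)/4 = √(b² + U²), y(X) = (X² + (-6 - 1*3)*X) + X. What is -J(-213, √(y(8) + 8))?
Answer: -36 + 4*√45377 ≈ 816.08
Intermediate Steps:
y(X) = X² - 8*X (y(X) = (X² + (-6 - 3)*X) + X = (X² - 9*X) + X = X² - 8*X)
J(b, U) = 36 - 4*√(U² + b²) (J(b, U) = 36 - 4*√(b² + U²) = 36 - 4*√(U² + b²))
-J(-213, √(y(8) + 8)) = -(36 - 4*√((√(8*(-8 + 8) + 8))² + (-213)²)) = -(36 - 4*√((√(8*0 + 8))² + 45369)) = -(36 - 4*√((√(0 + 8))² + 45369)) = -(36 - 4*√((√8)² + 45369)) = -(36 - 4*√((2*√2)² + 45369)) = -(36 - 4*√(8 + 45369)) = -(36 - 4*√45377) = -36 + 4*√45377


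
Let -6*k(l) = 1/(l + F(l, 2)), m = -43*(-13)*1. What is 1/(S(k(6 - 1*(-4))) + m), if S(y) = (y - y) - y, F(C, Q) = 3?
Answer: 78/43603 ≈ 0.0017889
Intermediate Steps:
m = 559 (m = 559*1 = 559)
k(l) = -1/(6*(3 + l)) (k(l) = -1/(6*(l + 3)) = -1/(6*(3 + l)))
S(y) = -y (S(y) = 0 - y = -y)
1/(S(k(6 - 1*(-4))) + m) = 1/(-(-1)/(18 + 6*(6 - 1*(-4))) + 559) = 1/(-(-1)/(18 + 6*(6 + 4)) + 559) = 1/(-(-1)/(18 + 6*10) + 559) = 1/(-(-1)/(18 + 60) + 559) = 1/(-(-1)/78 + 559) = 1/(-1*(-1/78) + 559) = 1/(1/78 + 559) = 1/(43603/78) = 78/43603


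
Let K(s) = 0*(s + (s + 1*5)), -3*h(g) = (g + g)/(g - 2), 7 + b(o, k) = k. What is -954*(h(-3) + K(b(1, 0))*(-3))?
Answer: 1908/5 ≈ 381.60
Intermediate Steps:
b(o, k) = -7 + k
h(g) = -2*g/(3*(-2 + g)) (h(g) = -(g + g)/(3*(g - 2)) = -2*g/(3*(-2 + g)))
K(s) = 0 (K(s) = 0*(s + (s + 5)) = 0*(s + (5 + s)) = 0*(5 + 2*s) = 0)
-954*(h(-3) + K(b(1, 0))*(-3)) = -954*(-2*(-3)/(-6 + 3*(-3)) + 0*(-3)) = -954*(-2*(-3)/(-6 - 9) + 0) = -954*(-2*(-3)/(-15) + 0) = -954*(-2*(-3)*(-1/15) + 0) = -954*(-⅖ + 0) = -954*(-⅖) = 1908/5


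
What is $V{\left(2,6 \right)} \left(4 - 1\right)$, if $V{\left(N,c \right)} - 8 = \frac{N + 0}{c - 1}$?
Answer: $\frac{126}{5} \approx 25.2$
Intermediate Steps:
$V{\left(N,c \right)} = 8 + \frac{N}{-1 + c}$ ($V{\left(N,c \right)} = 8 + \frac{N + 0}{c - 1} = 8 + \frac{N}{-1 + c}$)
$V{\left(2,6 \right)} \left(4 - 1\right) = \frac{-8 + 2 + 8 \cdot 6}{-1 + 6} \left(4 - 1\right) = \frac{-8 + 2 + 48}{5} \cdot 3 = \frac{1}{5} \cdot 42 \cdot 3 = \frac{42}{5} \cdot 3 = \frac{126}{5}$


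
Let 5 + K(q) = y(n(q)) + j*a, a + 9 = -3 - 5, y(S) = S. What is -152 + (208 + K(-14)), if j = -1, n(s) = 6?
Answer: 74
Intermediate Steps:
a = -17 (a = -9 + (-3 - 5) = -9 - 8 = -17)
K(q) = 18 (K(q) = -5 + (6 - 1*(-17)) = -5 + (6 + 17) = -5 + 23 = 18)
-152 + (208 + K(-14)) = -152 + (208 + 18) = -152 + 226 = 74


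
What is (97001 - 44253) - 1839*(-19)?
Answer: 87689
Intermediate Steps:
(97001 - 44253) - 1839*(-19) = 52748 + 34941 = 87689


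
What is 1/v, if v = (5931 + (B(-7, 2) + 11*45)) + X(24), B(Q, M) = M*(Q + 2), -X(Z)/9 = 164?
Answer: 1/4940 ≈ 0.00020243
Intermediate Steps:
X(Z) = -1476 (X(Z) = -9*164 = -1476)
B(Q, M) = M*(2 + Q)
v = 4940 (v = (5931 + (2*(2 - 7) + 11*45)) - 1476 = (5931 + (2*(-5) + 495)) - 1476 = (5931 + (-10 + 495)) - 1476 = (5931 + 485) - 1476 = 6416 - 1476 = 4940)
1/v = 1/4940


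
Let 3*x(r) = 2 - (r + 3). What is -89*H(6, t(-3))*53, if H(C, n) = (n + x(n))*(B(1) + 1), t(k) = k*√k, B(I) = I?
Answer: 9434/3 + 18868*I*√3 ≈ 3144.7 + 32680.0*I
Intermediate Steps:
t(k) = k^(3/2)
x(r) = -⅓ - r/3 (x(r) = (2 - (r + 3))/3 = (2 - (3 + r))/3 = (2 + (-3 - r))/3 = (-1 - r)/3 = -⅓ - r/3)
H(C, n) = -⅔ + 4*n/3 (H(C, n) = (n + (-⅓ - n/3))*(1 + 1) = (-⅓ + 2*n/3)*2 = -⅔ + 4*n/3)
-89*H(6, t(-3))*53 = -89*(-⅔ + 4*(-3)^(3/2)/3)*53 = -89*(-⅔ + 4*(-3*I*√3)/3)*53 = -89*(-⅔ - 4*I*√3)*53 = (178/3 + 356*I*√3)*53 = 9434/3 + 18868*I*√3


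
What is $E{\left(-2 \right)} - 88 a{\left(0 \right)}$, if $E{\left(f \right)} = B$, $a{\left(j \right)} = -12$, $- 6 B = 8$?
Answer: $\frac{3164}{3} \approx 1054.7$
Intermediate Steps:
$B = - \frac{4}{3}$ ($B = \left(- \frac{1}{6}\right) 8 = - \frac{4}{3} \approx -1.3333$)
$E{\left(f \right)} = - \frac{4}{3}$
$E{\left(-2 \right)} - 88 a{\left(0 \right)} = - \frac{4}{3} - -1056 = - \frac{4}{3} + 1056 = \frac{3164}{3}$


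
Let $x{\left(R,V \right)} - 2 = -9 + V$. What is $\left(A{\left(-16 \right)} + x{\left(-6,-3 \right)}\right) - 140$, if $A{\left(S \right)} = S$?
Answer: $-166$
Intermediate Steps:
$x{\left(R,V \right)} = -7 + V$ ($x{\left(R,V \right)} = 2 + \left(-9 + V\right) = -7 + V$)
$\left(A{\left(-16 \right)} + x{\left(-6,-3 \right)}\right) - 140 = \left(-16 - 10\right) - 140 = -26 - 140 = -166$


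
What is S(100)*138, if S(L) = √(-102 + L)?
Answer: 138*I*√2 ≈ 195.16*I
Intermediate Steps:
S(100)*138 = √(-102 + 100)*138 = √(-2)*138 = (I*√2)*138 = 138*I*√2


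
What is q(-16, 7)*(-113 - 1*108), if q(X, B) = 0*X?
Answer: 0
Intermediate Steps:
q(X, B) = 0
q(-16, 7)*(-113 - 1*108) = 0*(-113 - 1*108) = 0*(-113 - 108) = 0*(-221) = 0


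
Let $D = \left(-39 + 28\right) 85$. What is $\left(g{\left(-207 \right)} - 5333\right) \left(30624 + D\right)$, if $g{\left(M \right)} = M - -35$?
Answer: $-163437945$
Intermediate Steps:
$g{\left(M \right)} = 35 + M$ ($g{\left(M \right)} = M + 35 = 35 + M$)
$D = -935$ ($D = \left(-11\right) 85 = -935$)
$\left(g{\left(-207 \right)} - 5333\right) \left(30624 + D\right) = \left(\left(35 - 207\right) - 5333\right) \left(30624 - 935\right) = \left(-172 - 5333\right) 29689 = \left(-5505\right) 29689 = -163437945$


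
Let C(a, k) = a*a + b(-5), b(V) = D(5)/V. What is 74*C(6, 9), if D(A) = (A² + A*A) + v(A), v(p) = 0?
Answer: 1924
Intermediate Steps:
D(A) = 2*A² (D(A) = (A² + A*A) + 0 = (A² + A²) + 0 = 2*A² + 0 = 2*A²)
b(V) = 50/V (b(V) = (2*5²)/V = (2*25)/V = 50/V)
C(a, k) = -10 + a² (C(a, k) = a*a + 50/(-5) = a² + 50*(-⅕) = a² - 10 = -10 + a²)
74*C(6, 9) = 74*(-10 + 6²) = 74*(-10 + 36) = 74*26 = 1924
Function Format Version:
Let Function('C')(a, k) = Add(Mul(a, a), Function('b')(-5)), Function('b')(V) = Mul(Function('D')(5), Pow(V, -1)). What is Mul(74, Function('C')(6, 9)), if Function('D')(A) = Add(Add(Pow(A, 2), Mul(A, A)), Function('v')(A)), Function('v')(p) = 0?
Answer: 1924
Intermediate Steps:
Function('D')(A) = Mul(2, Pow(A, 2)) (Function('D')(A) = Add(Add(Pow(A, 2), Mul(A, A)), 0) = Add(Add(Pow(A, 2), Pow(A, 2)), 0) = Add(Mul(2, Pow(A, 2)), 0) = Mul(2, Pow(A, 2)))
Function('b')(V) = Mul(50, Pow(V, -1)) (Function('b')(V) = Mul(Mul(2, Pow(5, 2)), Pow(V, -1)) = Mul(Mul(2, 25), Pow(V, -1)) = Mul(50, Pow(V, -1)))
Function('C')(a, k) = Add(-10, Pow(a, 2)) (Function('C')(a, k) = Add(Mul(a, a), Mul(50, Pow(-5, -1))) = Add(Pow(a, 2), Mul(50, Rational(-1, 5))) = Add(Pow(a, 2), -10) = Add(-10, Pow(a, 2)))
Mul(74, Function('C')(6, 9)) = Mul(74, Add(-10, Pow(6, 2))) = Mul(74, Add(-10, 36)) = Mul(74, 26) = 1924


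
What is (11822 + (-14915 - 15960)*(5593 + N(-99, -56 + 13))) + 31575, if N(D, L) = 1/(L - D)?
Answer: -9667897643/56 ≈ -1.7264e+8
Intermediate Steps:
(11822 + (-14915 - 15960)*(5593 + N(-99, -56 + 13))) + 31575 = (11822 + (-14915 - 15960)*(5593 - 1/(-99 - (-56 + 13)))) + 31575 = (11822 - 30875*(5593 - 1/(-99 - 1*(-43)))) + 31575 = (11822 - 30875*(5593 - 1/(-99 + 43))) + 31575 = (11822 - 30875*(5593 - 1/(-56))) + 31575 = (11822 - 30875*(5593 - 1*(-1/56))) + 31575 = (11822 - 30875*(5593 + 1/56)) + 31575 = (11822 - 30875*313209/56) + 31575 = (11822 - 9670327875/56) + 31575 = -9669665843/56 + 31575 = -9667897643/56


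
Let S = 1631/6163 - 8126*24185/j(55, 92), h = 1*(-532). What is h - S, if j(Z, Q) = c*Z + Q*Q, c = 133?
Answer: 1159437216217/97245977 ≈ 11923.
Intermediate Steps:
j(Z, Q) = Q² + 133*Z (j(Z, Q) = 133*Z + Q*Q = 133*Z + Q² = Q² + 133*Z)
h = -532
S = -1211172075981/97245977 (S = 1631/6163 - 8126*24185/(92² + 133*55) = 1631*(1/6163) - 8126*24185/(8464 + 7315) = 1631/6163 - 8126/(15779*(1/24185)) = 1631/6163 - 8126/15779/24185 = 1631/6163 - 8126*24185/15779 = 1631/6163 - 196527310/15779 = -1211172075981/97245977 ≈ -12455.)
h - S = -532 - 1*(-1211172075981/97245977) = -532 + 1211172075981/97245977 = 1159437216217/97245977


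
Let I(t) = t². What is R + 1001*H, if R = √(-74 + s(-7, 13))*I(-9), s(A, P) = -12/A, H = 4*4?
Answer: 16016 + 81*I*√3542/7 ≈ 16016.0 + 688.67*I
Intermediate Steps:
H = 16
R = 81*I*√3542/7 (R = √(-74 - 12/(-7))*(-9)² = √(-74 - 12*(-⅐))*81 = √(-74 + 12/7)*81 = √(-506/7)*81 = (I*√3542/7)*81 = 81*I*√3542/7 ≈ 688.67*I)
R + 1001*H = 81*I*√3542/7 + 1001*16 = 81*I*√3542/7 + 16016 = 16016 + 81*I*√3542/7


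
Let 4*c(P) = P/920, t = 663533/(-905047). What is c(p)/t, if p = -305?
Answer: 4246759/37566176 ≈ 0.11305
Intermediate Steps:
t = -51041/69619 (t = 663533*(-1/905047) = -51041/69619 ≈ -0.73315)
c(P) = P/3680 (c(P) = (P/920)/4 = P/3680)
c(p)/t = ((1/3680)*(-305))/(-51041/69619) = -61/736*(-69619/51041) = 4246759/37566176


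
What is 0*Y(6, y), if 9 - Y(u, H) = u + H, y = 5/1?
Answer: 0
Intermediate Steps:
y = 5 (y = 5*1 = 5)
Y(u, H) = 9 - H - u (Y(u, H) = 9 - (u + H) = 9 - (H + u) = 9 + (-H - u) = 9 - H - u)
0*Y(6, y) = 0*(9 - 1*5 - 1*6) = 0*(9 - 5 - 6) = 0*(-2) = 0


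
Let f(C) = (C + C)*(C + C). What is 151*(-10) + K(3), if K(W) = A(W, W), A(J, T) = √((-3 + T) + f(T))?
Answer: -1504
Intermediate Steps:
f(C) = 4*C² (f(C) = (2*C)*(2*C) = 4*C²)
A(J, T) = √(-3 + T + 4*T²) (A(J, T) = √((-3 + T) + 4*T²) = √(-3 + T + 4*T²))
K(W) = √(-3 + W + 4*W²)
151*(-10) + K(3) = 151*(-10) + √(-3 + 3 + 4*3²) = -1510 + √(-3 + 3 + 4*9) = -1510 + √(-3 + 3 + 36) = -1510 + √36 = -1510 + 6 = -1504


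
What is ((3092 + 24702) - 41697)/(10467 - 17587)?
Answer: 13903/7120 ≈ 1.9527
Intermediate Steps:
((3092 + 24702) - 41697)/(10467 - 17587) = (27794 - 41697)/(-7120) = -13903*(-1/7120) = 13903/7120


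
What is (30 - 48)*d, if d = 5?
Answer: -90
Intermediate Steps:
(30 - 48)*d = (30 - 48)*5 = -18*5 = -90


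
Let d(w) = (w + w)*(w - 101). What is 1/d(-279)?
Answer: 1/212040 ≈ 4.7161e-6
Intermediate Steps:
d(w) = 2*w*(-101 + w) (d(w) = (2*w)*(-101 + w) = 2*w*(-101 + w))
1/d(-279) = 1/(2*(-279)*(-101 - 279)) = 1/(2*(-279)*(-380)) = 1/212040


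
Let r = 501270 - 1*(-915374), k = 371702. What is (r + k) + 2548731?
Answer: 4337077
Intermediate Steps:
r = 1416644 (r = 501270 + 915374 = 1416644)
(r + k) + 2548731 = (1416644 + 371702) + 2548731 = 1788346 + 2548731 = 4337077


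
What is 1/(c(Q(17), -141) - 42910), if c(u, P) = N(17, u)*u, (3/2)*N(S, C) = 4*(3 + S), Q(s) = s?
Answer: -3/126010 ≈ -2.3808e-5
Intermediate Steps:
N(S, C) = 8 + 8*S/3 (N(S, C) = 2*(4*(3 + S))/3 = 2*(12 + 4*S)/3 = 8 + 8*S/3)
c(u, P) = 160*u/3 (c(u, P) = (8 + (8/3)*17)*u = (8 + 136/3)*u = 160*u/3)
1/(c(Q(17), -141) - 42910) = 1/((160/3)*17 - 42910) = 1/(2720/3 - 42910) = 1/(-126010/3) = -3/126010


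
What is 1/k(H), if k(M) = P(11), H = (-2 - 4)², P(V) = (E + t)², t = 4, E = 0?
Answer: 1/16 ≈ 0.062500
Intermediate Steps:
P(V) = 16 (P(V) = (0 + 4)² = 4² = 16)
H = 36 (H = (-6)² = 36)
k(M) = 16
1/k(H) = 1/16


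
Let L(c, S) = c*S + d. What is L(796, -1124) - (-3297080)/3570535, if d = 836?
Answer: -638316736460/714107 ≈ -8.9387e+5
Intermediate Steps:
L(c, S) = 836 + S*c (L(c, S) = c*S + 836 = S*c + 836 = 836 + S*c)
L(796, -1124) - (-3297080)/3570535 = (836 - 1124*796) - (-3297080)/3570535 = (836 - 894704) - (-3297080)/3570535 = -893868 - 1*(-659416/714107) = -893868 + 659416/714107 = -638316736460/714107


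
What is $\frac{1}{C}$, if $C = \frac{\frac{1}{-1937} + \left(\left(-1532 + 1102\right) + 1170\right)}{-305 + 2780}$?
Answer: $\frac{1598025}{477793} \approx 3.3446$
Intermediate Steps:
$C = \frac{477793}{1598025}$ ($C = \frac{- \frac{1}{1937} + \left(-430 + 1170\right)}{2475} = \left(- \frac{1}{1937} + 740\right) \frac{1}{2475} = \frac{1433379}{1937} \cdot \frac{1}{2475} = \frac{477793}{1598025} \approx 0.29899$)
$\frac{1}{C} = \frac{1}{\frac{477793}{1598025}} = \frac{1598025}{477793}$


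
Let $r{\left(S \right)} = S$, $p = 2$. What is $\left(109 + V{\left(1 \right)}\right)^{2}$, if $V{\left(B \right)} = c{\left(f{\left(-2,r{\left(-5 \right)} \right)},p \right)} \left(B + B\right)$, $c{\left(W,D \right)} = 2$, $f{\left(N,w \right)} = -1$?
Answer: $12769$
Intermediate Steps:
$V{\left(B \right)} = 4 B$ ($V{\left(B \right)} = 2 \left(B + B\right) = 2 \cdot 2 B = 4 B$)
$\left(109 + V{\left(1 \right)}\right)^{2} = \left(109 + 4 \cdot 1\right)^{2} = \left(109 + 4\right)^{2} = 113^{2} = 12769$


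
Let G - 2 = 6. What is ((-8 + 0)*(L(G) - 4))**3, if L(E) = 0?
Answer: 32768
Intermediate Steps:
G = 8 (G = 2 + 6 = 8)
((-8 + 0)*(L(G) - 4))**3 = ((-8 + 0)*(0 - 4))**3 = (-8*(-4))**3 = 32**3 = 32768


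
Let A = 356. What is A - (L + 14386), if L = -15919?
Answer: 1889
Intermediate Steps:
A - (L + 14386) = 356 - (-15919 + 14386) = 356 - 1*(-1533) = 356 + 1533 = 1889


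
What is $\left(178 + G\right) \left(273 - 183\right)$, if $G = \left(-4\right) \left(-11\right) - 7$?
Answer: $19350$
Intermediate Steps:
$G = 37$ ($G = 44 - 7 = 37$)
$\left(178 + G\right) \left(273 - 183\right) = \left(178 + 37\right) \left(273 - 183\right) = 215 \cdot 90 = 19350$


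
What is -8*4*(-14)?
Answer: 448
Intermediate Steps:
-8*4*(-14) = -32*(-14) = 448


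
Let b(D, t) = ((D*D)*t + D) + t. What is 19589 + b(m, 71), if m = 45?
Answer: 163480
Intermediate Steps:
b(D, t) = D + t + t*D**2 (b(D, t) = (D**2*t + D) + t = (t*D**2 + D) + t = (D + t*D**2) + t = D + t + t*D**2)
19589 + b(m, 71) = 19589 + (45 + 71 + 71*45**2) = 19589 + (45 + 71 + 71*2025) = 19589 + (45 + 71 + 143775) = 19589 + 143891 = 163480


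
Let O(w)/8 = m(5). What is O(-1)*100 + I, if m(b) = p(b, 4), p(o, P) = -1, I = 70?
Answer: -730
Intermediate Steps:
m(b) = -1
O(w) = -8 (O(w) = 8*(-1) = -8)
O(-1)*100 + I = -8*100 + 70 = -800 + 70 = -730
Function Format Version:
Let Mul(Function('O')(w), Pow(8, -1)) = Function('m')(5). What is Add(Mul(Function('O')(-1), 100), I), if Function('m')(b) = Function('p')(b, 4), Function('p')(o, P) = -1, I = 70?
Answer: -730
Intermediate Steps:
Function('m')(b) = -1
Function('O')(w) = -8 (Function('O')(w) = Mul(8, -1) = -8)
Add(Mul(Function('O')(-1), 100), I) = Add(Mul(-8, 100), 70) = Add(-800, 70) = -730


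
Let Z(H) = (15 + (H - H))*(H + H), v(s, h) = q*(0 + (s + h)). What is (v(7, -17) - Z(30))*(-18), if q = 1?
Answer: 16380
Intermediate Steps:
v(s, h) = h + s (v(s, h) = 1*(0 + (s + h)) = 1*(0 + (h + s)) = 1*(h + s) = h + s)
Z(H) = 30*H (Z(H) = (15 + 0)*(2*H) = 15*(2*H) = 30*H)
(v(7, -17) - Z(30))*(-18) = ((-17 + 7) - 30*30)*(-18) = (-10 - 1*900)*(-18) = (-10 - 900)*(-18) = -910*(-18) = 16380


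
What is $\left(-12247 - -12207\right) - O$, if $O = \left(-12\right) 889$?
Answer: $10628$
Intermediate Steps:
$O = -10668$
$\left(-12247 - -12207\right) - O = \left(-12247 - -12207\right) - -10668 = \left(-12247 + 12207\right) + 10668 = -40 + 10668 = 10628$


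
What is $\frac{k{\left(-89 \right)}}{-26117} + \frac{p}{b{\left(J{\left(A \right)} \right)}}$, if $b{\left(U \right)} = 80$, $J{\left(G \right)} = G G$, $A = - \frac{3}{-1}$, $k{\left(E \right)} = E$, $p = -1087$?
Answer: $- \frac{28382059}{2089360} \approx -13.584$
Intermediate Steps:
$A = 3$ ($A = \left(-3\right) \left(-1\right) = 3$)
$J{\left(G \right)} = G^{2}$
$\frac{k{\left(-89 \right)}}{-26117} + \frac{p}{b{\left(J{\left(A \right)} \right)}} = - \frac{89}{-26117} - \frac{1087}{80} = \left(-89\right) \left(- \frac{1}{26117}\right) - \frac{1087}{80} = \frac{89}{26117} - \frac{1087}{80} = - \frac{28382059}{2089360}$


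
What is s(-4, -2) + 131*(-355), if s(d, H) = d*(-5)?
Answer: -46485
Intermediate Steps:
s(d, H) = -5*d
s(-4, -2) + 131*(-355) = -5*(-4) + 131*(-355) = 20 - 46505 = -46485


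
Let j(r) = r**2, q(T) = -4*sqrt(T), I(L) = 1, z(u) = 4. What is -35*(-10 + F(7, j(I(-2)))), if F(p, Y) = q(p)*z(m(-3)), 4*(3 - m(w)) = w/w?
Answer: 350 + 560*sqrt(7) ≈ 1831.6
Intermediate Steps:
m(w) = 11/4 (m(w) = 3 - w/(4*w) = 3 - 1/4*1 = 3 - 1/4 = 11/4)
F(p, Y) = -16*sqrt(p) (F(p, Y) = -4*sqrt(p)*4 = -16*sqrt(p))
-35*(-10 + F(7, j(I(-2)))) = -35*(-10 - 16*sqrt(7)) = 350 + 560*sqrt(7)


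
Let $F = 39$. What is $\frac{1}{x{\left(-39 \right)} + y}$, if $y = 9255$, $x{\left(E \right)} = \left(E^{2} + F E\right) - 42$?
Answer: $\frac{1}{9213} \approx 0.00010854$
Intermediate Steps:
$x{\left(E \right)} = -42 + E^{2} + 39 E$ ($x{\left(E \right)} = \left(E^{2} + 39 E\right) - 42 = -42 + E^{2} + 39 E$)
$\frac{1}{x{\left(-39 \right)} + y} = \frac{1}{\left(-42 + \left(-39\right)^{2} + 39 \left(-39\right)\right) + 9255} = \frac{1}{\left(-42 + 1521 - 1521\right) + 9255} = \frac{1}{-42 + 9255} = \frac{1}{9213}$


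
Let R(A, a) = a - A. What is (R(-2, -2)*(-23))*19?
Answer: 0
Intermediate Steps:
(R(-2, -2)*(-23))*19 = ((-2 - 1*(-2))*(-23))*19 = ((-2 + 2)*(-23))*19 = (0*(-23))*19 = 0*19 = 0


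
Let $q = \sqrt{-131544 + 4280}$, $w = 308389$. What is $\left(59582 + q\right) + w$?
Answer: $367971 + 4 i \sqrt{7954} \approx 3.6797 \cdot 10^{5} + 356.74 i$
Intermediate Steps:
$q = 4 i \sqrt{7954}$ ($q = \sqrt{-127264} = 4 i \sqrt{7954} \approx 356.74 i$)
$\left(59582 + q\right) + w = \left(59582 + 4 i \sqrt{7954}\right) + 308389 = 367971 + 4 i \sqrt{7954}$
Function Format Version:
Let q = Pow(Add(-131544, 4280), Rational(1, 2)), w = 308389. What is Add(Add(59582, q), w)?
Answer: Add(367971, Mul(4, I, Pow(7954, Rational(1, 2)))) ≈ Add(3.6797e+5, Mul(356.74, I))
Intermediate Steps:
q = Mul(4, I, Pow(7954, Rational(1, 2))) (q = Pow(-127264, Rational(1, 2)) = Mul(4, I, Pow(7954, Rational(1, 2))) ≈ Mul(356.74, I))
Add(Add(59582, q), w) = Add(Add(59582, Mul(4, I, Pow(7954, Rational(1, 2)))), 308389) = Add(367971, Mul(4, I, Pow(7954, Rational(1, 2))))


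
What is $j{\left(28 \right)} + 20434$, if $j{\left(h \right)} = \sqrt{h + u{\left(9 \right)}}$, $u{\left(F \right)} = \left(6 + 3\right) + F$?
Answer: $20434 + \sqrt{46} \approx 20441.0$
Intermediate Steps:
$u{\left(F \right)} = 9 + F$
$j{\left(h \right)} = \sqrt{18 + h}$ ($j{\left(h \right)} = \sqrt{h + \left(9 + 9\right)} = \sqrt{h + 18} = \sqrt{18 + h}$)
$j{\left(28 \right)} + 20434 = \sqrt{18 + 28} + 20434 = \sqrt{46} + 20434 = 20434 + \sqrt{46}$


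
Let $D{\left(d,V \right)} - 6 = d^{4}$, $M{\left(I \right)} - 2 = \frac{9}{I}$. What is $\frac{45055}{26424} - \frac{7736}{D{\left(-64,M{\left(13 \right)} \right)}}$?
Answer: $\frac{377846660573}{221660657064} \approx 1.7046$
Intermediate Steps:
$M{\left(I \right)} = 2 + \frac{9}{I}$
$D{\left(d,V \right)} = 6 + d^{4}$
$\frac{45055}{26424} - \frac{7736}{D{\left(-64,M{\left(13 \right)} \right)}} = \frac{45055}{26424} - \frac{7736}{6 + \left(-64\right)^{4}} = 45055 \cdot \frac{1}{26424} - \frac{7736}{6 + 16777216} = \frac{45055}{26424} - \frac{7736}{16777222} = \frac{45055}{26424} - \frac{3868}{8388611} = \frac{377846660573}{221660657064}$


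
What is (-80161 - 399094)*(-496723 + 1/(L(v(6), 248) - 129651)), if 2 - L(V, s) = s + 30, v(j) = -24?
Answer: 4418575631184230/18561 ≈ 2.3806e+11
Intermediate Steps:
L(V, s) = -28 - s (L(V, s) = 2 - (s + 30) = 2 - (30 + s) = 2 + (-30 - s) = -28 - s)
(-80161 - 399094)*(-496723 + 1/(L(v(6), 248) - 129651)) = (-80161 - 399094)*(-496723 + 1/((-28 - 1*248) - 129651)) = -479255*(-496723 + 1/((-28 - 248) - 129651)) = -479255*(-496723 + 1/(-276 - 129651)) = -479255*(-496723 + 1/(-129927)) = -479255*(-496723 - 1/129927) = -479255*(-64537729222/129927) = 4418575631184230/18561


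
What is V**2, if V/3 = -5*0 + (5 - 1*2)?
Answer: 81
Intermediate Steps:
V = 9 (V = 3*(-5*0 + (5 - 1*2)) = 3*(0 + (5 - 2)) = 3*(0 + 3) = 3*3 = 9)
V**2 = 9**2 = 81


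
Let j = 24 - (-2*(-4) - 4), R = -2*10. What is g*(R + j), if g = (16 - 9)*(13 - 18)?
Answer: 0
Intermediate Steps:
R = -20
g = -35 (g = 7*(-5) = -35)
j = 20 (j = 24 - (8 - 4) = 24 - 1*4 = 24 - 4 = 20)
g*(R + j) = -35*(-20 + 20) = -35*0 = 0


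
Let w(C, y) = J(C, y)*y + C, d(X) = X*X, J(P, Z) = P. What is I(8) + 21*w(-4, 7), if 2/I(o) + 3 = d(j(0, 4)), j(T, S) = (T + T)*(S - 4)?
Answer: -2018/3 ≈ -672.67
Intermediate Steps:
j(T, S) = 2*T*(-4 + S) (j(T, S) = (2*T)*(-4 + S) = 2*T*(-4 + S))
d(X) = X²
w(C, y) = C + C*y (w(C, y) = C*y + C = C + C*y)
I(o) = -⅔ (I(o) = 2/(-3 + (2*0*(-4 + 4))²) = 2/(-3 + (2*0*0)²) = 2/(-3 + 0²) = 2/(-3 + 0) = 2/(-3) = 2*(-⅓) = -⅔)
I(8) + 21*w(-4, 7) = -⅔ + 21*(-4*(1 + 7)) = -⅔ + 21*(-4*8) = -⅔ + 21*(-32) = -⅔ - 672 = -2018/3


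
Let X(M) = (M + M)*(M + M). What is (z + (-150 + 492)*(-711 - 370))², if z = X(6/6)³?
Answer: 136632251044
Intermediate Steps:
X(M) = 4*M² (X(M) = (2*M)*(2*M) = 4*M²)
z = 64 (z = (4*(6/6)²)³ = (4*(6*(⅙))²)³ = (4*1²)³ = (4*1)³ = 4³ = 64)
(z + (-150 + 492)*(-711 - 370))² = (64 + (-150 + 492)*(-711 - 370))² = (64 + 342*(-1081))² = (64 - 369702)² = (-369638)² = 136632251044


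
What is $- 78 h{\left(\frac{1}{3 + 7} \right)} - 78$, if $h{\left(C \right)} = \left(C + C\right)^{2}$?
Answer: $- \frac{2028}{25} \approx -81.12$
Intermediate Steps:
$h{\left(C \right)} = 4 C^{2}$ ($h{\left(C \right)} = \left(2 C\right)^{2} = 4 C^{2}$)
$- 78 h{\left(\frac{1}{3 + 7} \right)} - 78 = - 78 \cdot 4 \left(\frac{1}{3 + 7}\right)^{2} - 78 = - 78 \cdot 4 \left(\frac{1}{10}\right)^{2} - 78 = - 78 \cdot \frac{4}{100} - 78 = - 78 \cdot 4 \cdot \frac{1}{100} - 78 = \left(-78\right) \frac{1}{25} - 78 = - \frac{78}{25} - 78 = - \frac{2028}{25}$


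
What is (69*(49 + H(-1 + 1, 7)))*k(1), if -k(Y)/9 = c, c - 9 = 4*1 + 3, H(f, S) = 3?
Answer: -516672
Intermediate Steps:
c = 16 (c = 9 + (4*1 + 3) = 9 + (4 + 3) = 9 + 7 = 16)
k(Y) = -144 (k(Y) = -9*16 = -144)
(69*(49 + H(-1 + 1, 7)))*k(1) = (69*(49 + 3))*(-144) = (69*52)*(-144) = 3588*(-144) = -516672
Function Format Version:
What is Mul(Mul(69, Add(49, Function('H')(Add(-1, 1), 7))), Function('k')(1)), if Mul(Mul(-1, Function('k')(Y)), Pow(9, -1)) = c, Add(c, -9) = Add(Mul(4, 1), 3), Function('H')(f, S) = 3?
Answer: -516672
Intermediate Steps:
c = 16 (c = Add(9, Add(Mul(4, 1), 3)) = Add(9, Add(4, 3)) = Add(9, 7) = 16)
Function('k')(Y) = -144 (Function('k')(Y) = Mul(-9, 16) = -144)
Mul(Mul(69, Add(49, Function('H')(Add(-1, 1), 7))), Function('k')(1)) = Mul(Mul(69, Add(49, 3)), -144) = Mul(Mul(69, 52), -144) = Mul(3588, -144) = -516672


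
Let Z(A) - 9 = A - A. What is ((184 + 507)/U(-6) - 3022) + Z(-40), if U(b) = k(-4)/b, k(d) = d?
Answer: -3953/2 ≈ -1976.5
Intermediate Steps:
U(b) = -4/b
Z(A) = 9 (Z(A) = 9 + (A - A) = 9 + 0 = 9)
((184 + 507)/U(-6) - 3022) + Z(-40) = ((184 + 507)/((-4/(-6))) - 3022) + 9 = (691/((-4*(-⅙))) - 3022) + 9 = (691/(⅔) - 3022) + 9 = (691*(3/2) - 3022) + 9 = (2073/2 - 3022) + 9 = -3971/2 + 9 = -3953/2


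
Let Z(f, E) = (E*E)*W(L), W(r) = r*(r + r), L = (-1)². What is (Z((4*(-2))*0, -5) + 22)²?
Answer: 5184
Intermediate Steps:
L = 1
W(r) = 2*r² (W(r) = r*(2*r) = 2*r²)
Z(f, E) = 2*E² (Z(f, E) = (E*E)*(2*1²) = E²*(2*1) = E²*2 = 2*E²)
(Z((4*(-2))*0, -5) + 22)² = (2*(-5)² + 22)² = (2*25 + 22)² = (50 + 22)² = 72² = 5184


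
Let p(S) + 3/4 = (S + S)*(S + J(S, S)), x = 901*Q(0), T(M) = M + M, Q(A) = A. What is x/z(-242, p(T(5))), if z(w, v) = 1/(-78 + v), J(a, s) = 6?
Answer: 0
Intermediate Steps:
T(M) = 2*M
x = 0 (x = 901*0 = 0)
p(S) = -3/4 + 2*S*(6 + S) (p(S) = -3/4 + (S + S)*(S + 6) = -3/4 + (2*S)*(6 + S) = -3/4 + 2*S*(6 + S))
x/z(-242, p(T(5))) = 0/(1/(-78 + (-3/4 + 2*(2*5)**2 + 12*(2*5)))) = 0/(1/(-78 + (-3/4 + 2*10**2 + 12*10))) = 0/(1/(-78 + (-3/4 + 2*100 + 120))) = 0/(1/(-78 + (-3/4 + 200 + 120))) = 0/(1/(-78 + 1277/4)) = 0/(1/(965/4)) = 0/(4/965) = 0*(965/4) = 0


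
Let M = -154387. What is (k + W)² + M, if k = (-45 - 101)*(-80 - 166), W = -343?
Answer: 1265283942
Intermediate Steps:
k = 35916 (k = -146*(-246) = 35916)
(k + W)² + M = (35916 - 343)² - 154387 = 35573² - 154387 = 1265438329 - 154387 = 1265283942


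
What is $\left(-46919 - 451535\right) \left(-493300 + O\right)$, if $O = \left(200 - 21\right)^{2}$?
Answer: $229916393586$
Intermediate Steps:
$O = 32041$ ($O = 179^{2} = 32041$)
$\left(-46919 - 451535\right) \left(-493300 + O\right) = \left(-46919 - 451535\right) \left(-493300 + 32041\right) = \left(-498454\right) \left(-461259\right) = 229916393586$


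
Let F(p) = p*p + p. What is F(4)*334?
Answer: 6680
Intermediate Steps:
F(p) = p + p² (F(p) = p² + p = p + p²)
F(4)*334 = (4*(1 + 4))*334 = (4*5)*334 = 20*334 = 6680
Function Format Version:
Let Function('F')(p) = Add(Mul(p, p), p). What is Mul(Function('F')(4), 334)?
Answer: 6680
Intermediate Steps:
Function('F')(p) = Add(p, Pow(p, 2)) (Function('F')(p) = Add(Pow(p, 2), p) = Add(p, Pow(p, 2)))
Mul(Function('F')(4), 334) = Mul(Mul(4, Add(1, 4)), 334) = Mul(Mul(4, 5), 334) = Mul(20, 334) = 6680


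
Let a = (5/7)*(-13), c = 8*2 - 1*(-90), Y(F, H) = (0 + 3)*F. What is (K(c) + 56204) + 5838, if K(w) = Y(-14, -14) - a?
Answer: 434065/7 ≈ 62009.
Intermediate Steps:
Y(F, H) = 3*F
c = 106 (c = 16 + 90 = 106)
a = -65/7 (a = (5*(⅐))*(-13) = (5/7)*(-13) = -65/7 ≈ -9.2857)
K(w) = -229/7 (K(w) = 3*(-14) - 1*(-65/7) = -42 + 65/7 = -229/7)
(K(c) + 56204) + 5838 = (-229/7 + 56204) + 5838 = 393199/7 + 5838 = 434065/7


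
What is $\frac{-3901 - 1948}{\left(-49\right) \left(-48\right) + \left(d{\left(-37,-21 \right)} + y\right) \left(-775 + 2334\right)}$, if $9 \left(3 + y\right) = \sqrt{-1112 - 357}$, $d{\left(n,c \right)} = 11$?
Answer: $- \frac{7023151656}{21370205645} + \frac{82067319 i \sqrt{1469}}{21370205645} \approx -0.32864 + 0.14719 i$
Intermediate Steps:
$y = -3 + \frac{i \sqrt{1469}}{9}$ ($y = -3 + \frac{\sqrt{-1112 - 357}}{9} = -3 + \frac{\sqrt{-1469}}{9} = -3 + \frac{i \sqrt{1469}}{9} \approx -3.0 + 4.2586 i$)
$\frac{-3901 - 1948}{\left(-49\right) \left(-48\right) + \left(d{\left(-37,-21 \right)} + y\right) \left(-775 + 2334\right)} = \frac{-3901 - 1948}{\left(-49\right) \left(-48\right) + \left(11 - \left(3 - \frac{i \sqrt{1469}}{9}\right)\right) \left(-775 + 2334\right)} = - \frac{5849}{2352 + \left(8 + \frac{i \sqrt{1469}}{9}\right) 1559} = - \frac{5849}{2352 + \left(12472 + \frac{1559 i \sqrt{1469}}{9}\right)} = - \frac{5849}{14824 + \frac{1559 i \sqrt{1469}}{9}}$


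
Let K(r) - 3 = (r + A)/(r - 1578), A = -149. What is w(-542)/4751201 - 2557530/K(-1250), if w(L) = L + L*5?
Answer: -34363986988642356/46956119483 ≈ -7.3183e+5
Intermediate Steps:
K(r) = 3 + (-149 + r)/(-1578 + r) (K(r) = 3 + (r - 149)/(r - 1578) = 3 + (-149 + r)/(-1578 + r))
w(L) = 6*L (w(L) = L + 5*L = 6*L)
w(-542)/4751201 - 2557530/K(-1250) = (6*(-542))/4751201 - 2557530*(-1578 - 1250)/(-4883 + 4*(-1250)) = -3252*1/4751201 - 2557530*(-2828/(-4883 - 5000)) = -3252/4751201 - 2557530/((-1/2828*(-9883))) = -3252/4751201 - 2557530/9883/2828 = -3252/4751201 - 2557530*2828/9883 = -3252/4751201 - 7232694840/9883 = -34363986988642356/46956119483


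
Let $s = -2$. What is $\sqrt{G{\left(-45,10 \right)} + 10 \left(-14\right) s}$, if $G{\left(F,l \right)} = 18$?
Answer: $\sqrt{298} \approx 17.263$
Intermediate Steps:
$\sqrt{G{\left(-45,10 \right)} + 10 \left(-14\right) s} = \sqrt{18 + 10 \left(-14\right) \left(-2\right)} = \sqrt{18 - -280} = \sqrt{18 + 280} = \sqrt{298}$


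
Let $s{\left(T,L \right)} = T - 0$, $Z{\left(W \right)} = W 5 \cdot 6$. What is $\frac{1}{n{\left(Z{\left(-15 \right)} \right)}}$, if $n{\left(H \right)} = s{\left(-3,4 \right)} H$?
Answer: $\frac{1}{1350} \approx 0.00074074$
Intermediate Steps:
$Z{\left(W \right)} = 30 W$ ($Z{\left(W \right)} = 5 W 6 = 30 W$)
$s{\left(T,L \right)} = T$ ($s{\left(T,L \right)} = T + 0 = T$)
$n{\left(H \right)} = - 3 H$
$\frac{1}{n{\left(Z{\left(-15 \right)} \right)}} = \frac{1}{\left(-3\right) 30 \left(-15\right)} = \frac{1}{\left(-3\right) \left(-450\right)} = \frac{1}{1350}$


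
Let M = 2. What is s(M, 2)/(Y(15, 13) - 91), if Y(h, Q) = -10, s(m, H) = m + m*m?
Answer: -6/101 ≈ -0.059406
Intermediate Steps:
s(m, H) = m + m²
s(M, 2)/(Y(15, 13) - 91) = (2*(1 + 2))/(-10 - 91) = (2*3)/(-101) = -1/101*6 = -6/101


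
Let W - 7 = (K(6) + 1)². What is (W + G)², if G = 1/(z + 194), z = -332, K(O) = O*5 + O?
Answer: 36057072769/19044 ≈ 1.8934e+6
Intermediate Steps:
K(O) = 6*O (K(O) = 5*O + O = 6*O)
W = 1376 (W = 7 + (6*6 + 1)² = 7 + (36 + 1)² = 7 + 37² = 7 + 1369 = 1376)
G = -1/138 (G = 1/(-332 + 194) = 1/(-138) = -1/138 ≈ -0.0072464)
(W + G)² = (1376 - 1/138)² = (189887/138)² = 36057072769/19044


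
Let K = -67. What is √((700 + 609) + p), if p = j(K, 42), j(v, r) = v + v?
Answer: 5*√47 ≈ 34.278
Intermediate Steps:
j(v, r) = 2*v
p = -134 (p = 2*(-67) = -134)
√((700 + 609) + p) = √((700 + 609) - 134) = √(1309 - 134) = √1175 = 5*√47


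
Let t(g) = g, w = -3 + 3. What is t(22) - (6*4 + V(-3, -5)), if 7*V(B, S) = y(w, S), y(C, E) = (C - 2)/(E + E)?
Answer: -71/35 ≈ -2.0286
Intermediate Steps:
w = 0
y(C, E) = (-2 + C)/(2*E) (y(C, E) = (-2 + C)/((2*E)) = (-2 + C)*(1/(2*E)) = (-2 + C)/(2*E))
V(B, S) = -1/(7*S) (V(B, S) = ((-2 + 0)/(2*S))/7 = ((½)*(-2)/S)/7 = (-1/S)/7 = -1/(7*S))
t(22) - (6*4 + V(-3, -5)) = 22 - (6*4 - ⅐/(-5)) = 22 - (24 - ⅐*(-⅕)) = 22 - (24 + 1/35) = 22 - 1*841/35 = 22 - 841/35 = -71/35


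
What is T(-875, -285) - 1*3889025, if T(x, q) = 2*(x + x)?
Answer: -3892525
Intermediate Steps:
T(x, q) = 4*x (T(x, q) = 2*(2*x) = 4*x)
T(-875, -285) - 1*3889025 = 4*(-875) - 1*3889025 = -3500 - 3889025 = -3892525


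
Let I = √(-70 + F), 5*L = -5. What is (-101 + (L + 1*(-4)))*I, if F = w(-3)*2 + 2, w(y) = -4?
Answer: -212*I*√19 ≈ -924.09*I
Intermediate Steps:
L = -1 (L = (⅕)*(-5) = -1)
F = -6 (F = -4*2 + 2 = -8 + 2 = -6)
I = 2*I*√19 (I = √(-70 - 6) = √(-76) = 2*I*√19 ≈ 8.7178*I)
(-101 + (L + 1*(-4)))*I = (-101 + (-1 + 1*(-4)))*(2*I*√19) = (-101 + (-1 - 4))*(2*I*√19) = (-101 - 5)*(2*I*√19) = -212*I*√19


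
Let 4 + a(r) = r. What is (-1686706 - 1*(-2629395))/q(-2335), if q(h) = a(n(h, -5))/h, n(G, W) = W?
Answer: 2201178815/9 ≈ 2.4458e+8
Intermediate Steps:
a(r) = -4 + r
q(h) = -9/h (q(h) = (-4 - 5)/h = -9/h)
(-1686706 - 1*(-2629395))/q(-2335) = (-1686706 - 1*(-2629395))/((-9/(-2335))) = (-1686706 + 2629395)/((-9*(-1/2335))) = 942689/(9/2335) = 942689*(2335/9) = 2201178815/9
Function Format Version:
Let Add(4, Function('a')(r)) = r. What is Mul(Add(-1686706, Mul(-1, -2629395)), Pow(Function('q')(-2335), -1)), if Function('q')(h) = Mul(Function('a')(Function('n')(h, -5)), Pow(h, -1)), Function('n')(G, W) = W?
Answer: Rational(2201178815, 9) ≈ 2.4458e+8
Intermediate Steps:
Function('a')(r) = Add(-4, r)
Function('q')(h) = Mul(-9, Pow(h, -1)) (Function('q')(h) = Mul(Add(-4, -5), Pow(h, -1)) = Mul(-9, Pow(h, -1)))
Mul(Add(-1686706, Mul(-1, -2629395)), Pow(Function('q')(-2335), -1)) = Mul(Add(-1686706, Mul(-1, -2629395)), Pow(Mul(-9, Pow(-2335, -1)), -1)) = Mul(Add(-1686706, 2629395), Pow(Mul(-9, Rational(-1, 2335)), -1)) = Mul(942689, Pow(Rational(9, 2335), -1)) = Mul(942689, Rational(2335, 9)) = Rational(2201178815, 9)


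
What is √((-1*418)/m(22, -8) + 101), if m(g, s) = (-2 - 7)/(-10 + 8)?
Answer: √73/3 ≈ 2.8480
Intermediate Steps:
m(g, s) = 9/2 (m(g, s) = -9/(-2) = -9*(-½) = 9/2)
√((-1*418)/m(22, -8) + 101) = √((-1*418)/(9/2) + 101) = √(-418*2/9 + 101) = √(-836/9 + 101) = √(73/9) = √73/3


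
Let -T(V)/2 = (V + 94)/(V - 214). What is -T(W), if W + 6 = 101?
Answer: -54/17 ≈ -3.1765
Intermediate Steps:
W = 95 (W = -6 + 101 = 95)
T(V) = -2*(94 + V)/(-214 + V) (T(V) = -2*(V + 94)/(V - 214) = -2*(94 + V)/(-214 + V))
-T(W) = -2*(-94 - 1*95)/(-214 + 95) = -2*(-94 - 95)/(-119) = -2*(-1)*(-189)/119 = -1*54/17 = -54/17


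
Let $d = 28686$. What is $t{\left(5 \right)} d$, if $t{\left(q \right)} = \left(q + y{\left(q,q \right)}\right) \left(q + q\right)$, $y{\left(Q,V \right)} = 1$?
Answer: $1721160$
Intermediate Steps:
$t{\left(q \right)} = 2 q \left(1 + q\right)$ ($t{\left(q \right)} = \left(q + 1\right) \left(q + q\right) = \left(1 + q\right) 2 q = 2 q \left(1 + q\right)$)
$t{\left(5 \right)} d = 2 \cdot 5 \left(1 + 5\right) 28686 = 2 \cdot 5 \cdot 6 \cdot 28686 = 60 \cdot 28686 = 1721160$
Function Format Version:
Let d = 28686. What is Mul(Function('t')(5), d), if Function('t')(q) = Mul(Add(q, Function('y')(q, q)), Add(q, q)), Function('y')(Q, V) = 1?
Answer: 1721160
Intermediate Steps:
Function('t')(q) = Mul(2, q, Add(1, q)) (Function('t')(q) = Mul(Add(q, 1), Add(q, q)) = Mul(Add(1, q), Mul(2, q)) = Mul(2, q, Add(1, q)))
Mul(Function('t')(5), d) = Mul(Mul(2, 5, Add(1, 5)), 28686) = Mul(Mul(2, 5, 6), 28686) = Mul(60, 28686) = 1721160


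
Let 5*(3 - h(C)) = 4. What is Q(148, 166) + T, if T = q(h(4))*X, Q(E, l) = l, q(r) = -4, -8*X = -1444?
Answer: -556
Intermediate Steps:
X = 361/2 (X = -⅛*(-1444) = 361/2 ≈ 180.50)
h(C) = 11/5 (h(C) = 3 - ⅕*4 = 3 - ⅘ = 11/5)
T = -722 (T = -4*361/2 = -722)
Q(148, 166) + T = 166 - 722 = -556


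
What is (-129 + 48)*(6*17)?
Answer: -8262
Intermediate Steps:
(-129 + 48)*(6*17) = -81*102 = -8262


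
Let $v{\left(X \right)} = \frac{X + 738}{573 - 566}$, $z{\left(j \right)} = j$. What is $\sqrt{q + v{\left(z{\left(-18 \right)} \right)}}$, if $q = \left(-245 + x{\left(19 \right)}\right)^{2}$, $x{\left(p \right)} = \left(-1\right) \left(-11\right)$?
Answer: $\frac{6 \sqrt{74669}}{7} \approx 234.22$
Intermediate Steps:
$v{\left(X \right)} = \frac{738}{7} + \frac{X}{7}$ ($v{\left(X \right)} = \frac{738 + X}{7} = \left(738 + X\right) \frac{1}{7} = \frac{738}{7} + \frac{X}{7}$)
$x{\left(p \right)} = 11$
$q = 54756$ ($q = \left(-245 + 11\right)^{2} = \left(-234\right)^{2} = 54756$)
$\sqrt{q + v{\left(z{\left(-18 \right)} \right)}} = \sqrt{54756 + \left(\frac{738}{7} + \frac{1}{7} \left(-18\right)\right)} = \sqrt{54756 + \left(\frac{738}{7} - \frac{18}{7}\right)} = \sqrt{54756 + \frac{720}{7}} = \sqrt{\frac{384012}{7}} = \frac{6 \sqrt{74669}}{7}$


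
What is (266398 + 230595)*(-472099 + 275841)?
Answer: -97538852194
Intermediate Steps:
(266398 + 230595)*(-472099 + 275841) = 496993*(-196258) = -97538852194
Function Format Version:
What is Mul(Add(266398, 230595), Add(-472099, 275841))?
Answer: -97538852194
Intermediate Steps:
Mul(Add(266398, 230595), Add(-472099, 275841)) = Mul(496993, -196258) = -97538852194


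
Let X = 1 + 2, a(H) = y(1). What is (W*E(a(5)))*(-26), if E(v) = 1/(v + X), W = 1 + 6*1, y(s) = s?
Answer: -91/2 ≈ -45.500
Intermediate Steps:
a(H) = 1
W = 7 (W = 1 + 6 = 7)
X = 3
E(v) = 1/(3 + v) (E(v) = 1/(v + 3) = 1/(3 + v))
(W*E(a(5)))*(-26) = (7/(3 + 1))*(-26) = (7/4)*(-26) = -91/2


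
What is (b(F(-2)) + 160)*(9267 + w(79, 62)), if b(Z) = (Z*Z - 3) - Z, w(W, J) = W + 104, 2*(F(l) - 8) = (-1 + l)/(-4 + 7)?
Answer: 3888675/2 ≈ 1.9443e+6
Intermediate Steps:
F(l) = 47/6 + l/6 (F(l) = 8 + ((-1 + l)/(-4 + 7))/2 = 8 + ((-1 + l)/3)/2 = 8 + ((-1 + l)*(1/3))/2 = 8 + (-1/3 + l/3)/2 = 8 + (-1/6 + l/6) = 47/6 + l/6)
w(W, J) = 104 + W
b(Z) = -3 + Z**2 - Z (b(Z) = (Z**2 - 3) - Z = (-3 + Z**2) - Z = -3 + Z**2 - Z)
(b(F(-2)) + 160)*(9267 + w(79, 62)) = ((-3 + (47/6 + (1/6)*(-2))**2 - (47/6 + (1/6)*(-2))) + 160)*(9267 + (104 + 79)) = ((-3 + (47/6 - 1/3)**2 - (47/6 - 1/3)) + 160)*(9267 + 183) = ((-3 + (15/2)**2 - 1*15/2) + 160)*9450 = ((-3 + 225/4 - 15/2) + 160)*9450 = (183/4 + 160)*9450 = (823/4)*9450 = 3888675/2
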